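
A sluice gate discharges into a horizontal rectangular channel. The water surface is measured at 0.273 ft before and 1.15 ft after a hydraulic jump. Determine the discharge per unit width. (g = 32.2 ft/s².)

For a rectangular channel the momentum equation gives q² = ½·g·y₁·y₂·(y₁ + y₂) = ½×32.2×0.273×1.15×1.42 = 7.19.
q = √7.19 = 2.68 ft²/s.

q = 2.68 ft²/s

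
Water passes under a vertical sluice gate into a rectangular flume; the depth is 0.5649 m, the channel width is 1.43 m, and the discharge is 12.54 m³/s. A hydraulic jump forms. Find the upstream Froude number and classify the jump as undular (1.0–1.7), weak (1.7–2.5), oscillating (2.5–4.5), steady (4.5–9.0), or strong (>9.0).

q = Q/b = 12.54/1.43 = 8.769 m²/s; V₁ = q/y₁ = 15.52 m/s. Fr₁ = V₁/√(g·y₁) = 6.594.
Fr₁ = 6.594 lies in the steady range.

Fr₁ = 6.594; steady jump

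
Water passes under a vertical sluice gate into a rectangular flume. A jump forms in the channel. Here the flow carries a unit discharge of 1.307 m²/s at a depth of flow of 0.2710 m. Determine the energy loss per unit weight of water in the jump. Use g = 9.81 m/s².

ΔE = 0.3643 m

V₁ = q/y₁ = 1.307/0.2710 = 4.823 m/s. Fr₁ = V₁/√(g·y₁) = 4.823/√(9.81×0.2710) = 2.958.
Conjugate-depth relation: y₂/y₁ = ½[√(1 + 8Fr₁²) − 1] = ½[√70.995 − 1] = 3.713.
y₂ = 3.713 × 0.2710 = 1.006 m.
Head loss: ΔE = (y₂ − y₁)³/(4y₁y₂) = (1.006 − 0.2710)³/(4×0.2710×1.006) = 0.3974/1.091 = 0.3643 m.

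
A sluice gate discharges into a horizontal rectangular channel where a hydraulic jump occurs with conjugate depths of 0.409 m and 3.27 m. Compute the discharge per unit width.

For a rectangular channel the momentum equation gives q² = ½·g·y₁·y₂·(y₁ + y₂) = ½×9.81×0.409×3.27×3.68 = 24.1.
q = √24.1 = 4.91 m²/s.

q = 4.91 m²/s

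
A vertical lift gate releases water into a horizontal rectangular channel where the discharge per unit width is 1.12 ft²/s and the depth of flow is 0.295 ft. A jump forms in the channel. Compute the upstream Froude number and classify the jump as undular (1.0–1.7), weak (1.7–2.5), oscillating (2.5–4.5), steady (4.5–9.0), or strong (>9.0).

Fr₁ = 1.23; undular jump

V₁ = q/y₁ = 1.12/0.295 = 3.80 ft/s. Fr₁ = V₁/√(g·y₁) = 3.80/√(32.2×0.295) = 1.23.
Fr₁ = 1.23 lies in the undular range.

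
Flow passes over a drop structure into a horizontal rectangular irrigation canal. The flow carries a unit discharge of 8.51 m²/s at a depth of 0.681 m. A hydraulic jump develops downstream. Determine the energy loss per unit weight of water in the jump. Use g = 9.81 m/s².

ΔE = 4.11 m

V₁ = q/y₁ = 8.51/0.681 = 12.5 m/s. Fr₁ = V₁/√(g·y₁) = 12.5/√(9.81×0.681) = 4.83.
By Bélanger, y₂/y₁ = ½[√(1 + 8Fr₁²) − 1] = ½[√188.0 − 1] = 6.36.
y₂ = 6.36 × 0.681 = 4.33 m.
V₂ = q/y₂ = 8.51/4.33 = 1.97 m/s. E₁ = y₁ + V₁²/2g = 8.64 m; E₂ = y₂ + V₂²/2g = 4.53 m. ΔE = E₁ − E₂ = 4.11 m.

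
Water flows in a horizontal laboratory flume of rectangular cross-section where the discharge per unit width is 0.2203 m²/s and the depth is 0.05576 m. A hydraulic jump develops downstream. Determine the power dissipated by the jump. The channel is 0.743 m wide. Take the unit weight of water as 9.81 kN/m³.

V₁ = q/y₁ = 0.2203/0.05576 = 3.951 m/s. Fr₁ = V₁/√(g·y₁) = 3.951/√(9.81×0.05576) = 5.342.
Bélanger equation: y₂/y₁ = ½[√(1 + 8Fr₁²) − 1] = ½[√229.29 − 1] = 7.071.
y₂ = 7.071 × 0.05576 = 0.3943 m.
Head loss: ΔE = (y₂ − y₁)³/(4y₁y₂) = (0.3943 − 0.05576)³/(4×0.05576×0.3943) = 0.03879/0.08794 = 0.4411 m.
Q = q·b = 0.2203 × 0.743 = 0.1637 m³/s. P = γ·Q·ΔE = 9.81 × 0.1637 × 0.4411 = 0.7084 kW.

P = 0.7084 kW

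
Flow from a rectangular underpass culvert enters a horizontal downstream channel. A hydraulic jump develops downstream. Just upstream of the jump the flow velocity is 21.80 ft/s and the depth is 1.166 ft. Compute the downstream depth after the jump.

y₂ = 5.313 ft

Fr₁ = V₁/√(g·y₁) = 21.80/√(32.2×1.166) = 3.558.
By Bélanger, y₂/y₁ = ½[√(1 + 8Fr₁²) − 1] = ½[√102.26 − 1] = 4.556.
y₂ = 4.556 × 1.166 = 5.313 ft.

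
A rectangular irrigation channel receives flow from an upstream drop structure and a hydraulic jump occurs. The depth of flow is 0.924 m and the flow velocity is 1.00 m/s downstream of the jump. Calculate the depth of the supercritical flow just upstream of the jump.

y₁ = 0.172 m

Fr₂ = V₂/√(g·y₂) = 1.00/√(9.81×0.924) = 0.332.
Applying the sequent-depth relation in reverse, y₁/y₂ = ½[√(1 + 8Fr₂²) − 1] = ½[√1.883 − 1] = 0.186.
y₁ = 0.186 × 0.924 = 0.172 m.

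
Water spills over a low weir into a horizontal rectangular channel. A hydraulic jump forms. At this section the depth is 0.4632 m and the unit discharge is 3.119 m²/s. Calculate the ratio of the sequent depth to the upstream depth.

V₁ = q/y₁ = 3.119/0.4632 = 6.734 m/s. Fr₁ = V₁/√(g·y₁) = 6.734/√(9.81×0.4632) = 3.159.
Sequent-depth ratio: y₂/y₁ = ½[√(1 + 8Fr₁²) − 1] = ½[√80.826 − 1] = 3.995.

y₂/y₁ = 3.995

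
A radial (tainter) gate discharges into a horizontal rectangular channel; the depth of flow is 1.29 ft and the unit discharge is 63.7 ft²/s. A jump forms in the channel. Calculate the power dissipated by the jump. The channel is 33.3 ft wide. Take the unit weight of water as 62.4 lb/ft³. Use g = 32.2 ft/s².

P = 6125 hp

V₁ = q/y₁ = 63.7/1.29 = 49.4 ft/s. Fr₁ = V₁/√(g·y₁) = 49.4/√(32.2×1.29) = 7.66.
Bélanger equation: y₂/y₁ = ½[√(1 + 8Fr₁²) − 1] = ½[√470.6 − 1] = 10.3.
y₂ = 10.3 × 1.29 = 13.3 ft.
V₂ = q/y₂ = 63.7/13.3 = 4.77 ft/s. E₁ = y₁ + V₁²/2g = 39.2 ft; E₂ = y₂ + V₂²/2g = 13.7 ft. ΔE = E₁ − E₂ = 25.5 ft.
Q = q·b = 63.7 × 33.3 = 2121 cfs. P = γ·Q·ΔE/550 = 62.4 × 2121 × 25.5 / 550 = 6125 hp.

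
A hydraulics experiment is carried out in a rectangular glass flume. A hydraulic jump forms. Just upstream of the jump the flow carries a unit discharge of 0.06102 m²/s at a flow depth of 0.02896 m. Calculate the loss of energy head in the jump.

ΔE = 0.09852 m

V₁ = q/y₁ = 0.06102/0.02896 = 2.107 m/s. Fr₁ = V₁/√(g·y₁) = 2.107/√(9.81×0.02896) = 3.953.
By Bélanger, y₂/y₁ = ½[√(1 + 8Fr₁²) − 1] = ½[√126.02 − 1] = 5.113.
y₂ = 5.113 × 0.02896 = 0.1481 m.
V₂ = q/y₂ = 0.06102/0.1481 = 0.4121 m/s. E₁ = y₁ + V₁²/2g = 0.2552 m; E₂ = y₂ + V₂²/2g = 0.1567 m. ΔE = E₁ − E₂ = 0.09852 m.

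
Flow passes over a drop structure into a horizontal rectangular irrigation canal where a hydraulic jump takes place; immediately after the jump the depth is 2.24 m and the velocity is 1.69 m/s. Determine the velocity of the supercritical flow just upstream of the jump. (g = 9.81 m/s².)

Fr₂ = V₂/√(g·y₂) = 1.69/√(9.81×2.24) = 0.361.
From the momentum equation (using Fr₂), y₁/y₂ = ½[√(1 + 8Fr₂²) − 1] = ½[√2.040 − 1] = 0.214.
y₁ = 0.214 × 2.24 = 0.480 m.
V₁ = q/y₁ = 3.79/0.480 = 7.89 m/s.

V₁ = 7.89 m/s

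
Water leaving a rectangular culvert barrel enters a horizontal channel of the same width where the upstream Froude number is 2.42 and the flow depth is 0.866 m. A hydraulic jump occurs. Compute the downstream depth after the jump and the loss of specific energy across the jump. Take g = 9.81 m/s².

Fr₁ = 2.42 (given).
Conjugate-depth relation: y₂/y₁ = ½[√(1 + 8Fr₁²) − 1] = ½[√47.85 − 1] = 2.96.
y₂ = 2.96 × 0.866 = 2.56 m.
Head loss: ΔE = (y₂ − y₁)³/(4y₁y₂) = (2.56 − 0.866)³/(4×0.866×2.56) = 4.88/8.88 = 0.550 m.

y₂ = 2.56 m; ΔE = 0.550 m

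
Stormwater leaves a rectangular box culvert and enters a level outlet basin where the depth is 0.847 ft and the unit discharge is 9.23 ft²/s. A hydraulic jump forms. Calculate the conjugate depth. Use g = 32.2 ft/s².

y₂ = 2.11 ft

V₁ = q/y₁ = 9.23/0.847 = 10.9 ft/s. Fr₁ = V₁/√(g·y₁) = 10.9/√(32.2×0.847) = 2.09.
From the momentum equation for a rectangular channel, y₂/y₁ = ½[√(1 + 8Fr₁²) − 1] = ½[√35.83 − 1] = 2.49.
y₂ = 2.49 × 0.847 = 2.11 ft.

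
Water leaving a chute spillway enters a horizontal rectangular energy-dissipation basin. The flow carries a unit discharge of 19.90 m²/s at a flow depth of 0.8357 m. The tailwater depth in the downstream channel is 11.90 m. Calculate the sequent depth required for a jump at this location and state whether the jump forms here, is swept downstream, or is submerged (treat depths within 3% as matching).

y₂ = 9.420 m; the jump is submerged

V₁ = q/y₁ = 19.90/0.8357 = 23.81 m/s. Fr₁ = V₁/√(g·y₁) = 23.81/√(9.81×0.8357) = 8.317.
Conjugate-depth relation: y₂/y₁ = ½[√(1 + 8Fr₁²) − 1] = ½[√554.32 − 1] = 11.27.
y₂ = 11.27 × 0.8357 = 9.420 m.
Tailwater y_tw = 11.90 m: y_tw > y₂, so the jump is submerged.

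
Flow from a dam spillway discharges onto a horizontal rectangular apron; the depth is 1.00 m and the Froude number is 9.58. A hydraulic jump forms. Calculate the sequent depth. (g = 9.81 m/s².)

y₂ = 13.1 m

Fr₁ = 9.58 (given).
By Bélanger, y₂/y₁ = ½[√(1 + 8Fr₁²) − 1] = ½[√735.2 − 1] = 13.1.
y₂ = 13.1 × 1.00 = 13.1 m.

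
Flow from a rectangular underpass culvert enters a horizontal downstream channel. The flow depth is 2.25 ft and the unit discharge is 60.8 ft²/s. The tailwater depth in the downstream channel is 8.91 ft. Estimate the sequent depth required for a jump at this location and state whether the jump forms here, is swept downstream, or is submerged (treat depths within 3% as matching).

V₁ = q/y₁ = 60.8/2.25 = 27.0 ft/s. Fr₁ = V₁/√(g·y₁) = 27.0/√(32.2×2.25) = 3.17.
Conjugate-depth relation: y₂/y₁ = ½[√(1 + 8Fr₁²) − 1] = ½[√81.63 − 1] = 4.02.
y₂ = 4.02 × 2.25 = 9.04 ft.
Tailwater y_tw = 8.91 ft: y_tw ≈ y₂, so the jump forms here.

y₂ = 9.04 ft; the jump forms here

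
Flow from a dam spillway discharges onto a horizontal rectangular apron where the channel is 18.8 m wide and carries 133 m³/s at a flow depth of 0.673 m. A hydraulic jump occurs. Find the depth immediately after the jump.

q = Q/b = 133/18.8 = 7.07 m²/s; V₁ = q/y₁ = 10.5 m/s. Fr₁ = V₁/√(g·y₁) = 4.09.
Sequent-depth ratio: y₂/y₁ = ½[√(1 + 8Fr₁²) − 1] = ½[√134.9 − 1] = 5.31.
y₂ = 5.31 × 0.673 = 3.57 m.

y₂ = 3.57 m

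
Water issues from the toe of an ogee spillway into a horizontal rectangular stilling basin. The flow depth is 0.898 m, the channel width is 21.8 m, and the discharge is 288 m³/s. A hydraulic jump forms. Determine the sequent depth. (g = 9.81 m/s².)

q = Q/b = 288/21.8 = 13.2 m²/s; V₁ = q/y₁ = 14.7 m/s. Fr₁ = V₁/√(g·y₁) = 4.96.
Sequent-depth ratio: y₂/y₁ = ½[√(1 + 8Fr₁²) − 1] = ½[√197.5 − 1] = 6.53.
y₂ = 6.53 × 0.898 = 5.86 m.

y₂ = 5.86 m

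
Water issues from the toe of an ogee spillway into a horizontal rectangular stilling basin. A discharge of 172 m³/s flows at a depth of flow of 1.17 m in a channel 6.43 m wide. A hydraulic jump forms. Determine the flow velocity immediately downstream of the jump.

V₂ = 2.52 m/s

q = Q/b = 172/6.43 = 26.7 m²/s; V₁ = q/y₁ = 22.9 m/s. Fr₁ = V₁/√(g·y₁) = 6.75.
Conjugate-depth relation: y₂/y₁ = ½[√(1 + 8Fr₁²) − 1] = ½[√365.3 − 1] = 9.06.
y₂ = 9.06 × 1.17 = 10.6 m.
V₂ = q/y₂ = 26.7/10.6 = 2.52 m/s.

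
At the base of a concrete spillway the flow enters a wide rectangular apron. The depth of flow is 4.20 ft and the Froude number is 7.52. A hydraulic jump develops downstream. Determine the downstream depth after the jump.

y₂ = 42.6 ft

Fr₁ = 7.52 (given).
From the momentum equation for a rectangular channel, y₂/y₁ = ½[√(1 + 8Fr₁²) − 1] = ½[√453.4 − 1] = 10.1.
y₂ = 10.1 × 4.20 = 42.6 ft.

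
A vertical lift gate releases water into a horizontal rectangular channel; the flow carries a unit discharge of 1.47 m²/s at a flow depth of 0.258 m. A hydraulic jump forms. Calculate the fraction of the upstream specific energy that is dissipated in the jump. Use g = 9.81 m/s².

V₁ = q/y₁ = 1.47/0.258 = 5.70 m/s. Fr₁ = V₁/√(g·y₁) = 5.70/√(9.81×0.258) = 3.58.
By Bélanger, y₂/y₁ = ½[√(1 + 8Fr₁²) − 1] = ½[√103.6 − 1] = 4.59.
y₂ = 4.59 × 0.258 = 1.18 m.
E₁ = y₁ + V₁²/2g = 1.91 m. ΔE = (y₂ − y₁)³/(4y₁y₂) = 0.650 m. ΔE/E₁ = 0.650/1.91 = 0.340.

ΔE/E₁ = 0.340 (34.0%)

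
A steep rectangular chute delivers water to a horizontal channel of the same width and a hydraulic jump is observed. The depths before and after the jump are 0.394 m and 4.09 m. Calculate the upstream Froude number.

Fr₁ = 7.69

For a rectangular channel the momentum equation gives q² = ½·g·y₁·y₂·(y₁ + y₂) = ½×9.81×0.394×4.09×4.48 = 35.4.
q = √35.4 = 5.95 m²/s.
V₁ = q/y₁ = 15.1 m/s; Fr₁ = V₁/√(g·y₁) = 7.69.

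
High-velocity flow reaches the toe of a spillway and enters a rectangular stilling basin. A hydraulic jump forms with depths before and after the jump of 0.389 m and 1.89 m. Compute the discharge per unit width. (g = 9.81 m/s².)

q = 2.87 m²/s

For a rectangular channel the momentum equation gives q² = ½·g·y₁·y₂·(y₁ + y₂) = ½×9.81×0.389×1.89×2.28 = 8.22.
q = √8.22 = 2.87 m²/s.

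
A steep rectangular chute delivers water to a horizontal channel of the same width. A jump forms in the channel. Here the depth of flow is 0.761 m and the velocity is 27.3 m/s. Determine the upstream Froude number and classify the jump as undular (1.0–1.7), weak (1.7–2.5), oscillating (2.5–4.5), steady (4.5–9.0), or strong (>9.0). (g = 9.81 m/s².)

Fr₁ = V₁/√(g·y₁) = 27.3/√(9.81×0.761) = 9.99.
Fr₁ = 9.99 lies in the strong range.

Fr₁ = 9.99; strong jump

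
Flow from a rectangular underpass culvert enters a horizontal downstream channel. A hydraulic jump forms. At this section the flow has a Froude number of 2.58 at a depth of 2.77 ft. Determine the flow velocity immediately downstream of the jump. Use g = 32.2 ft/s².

Fr₁ = 2.58 (given).
From the momentum equation for a rectangular channel, y₂/y₁ = ½[√(1 + 8Fr₁²) − 1] = ½[√54.25 − 1] = 3.18.
y₂ = 3.18 × 2.77 = 8.82 ft.
V₁ = Fr₁·√(g·y₁) = 2.58×√(32.2×2.77) = 24.4 ft/s; q = V₁·y₁ = 67.5 ft²/s.
V₂ = q/y₂ = 67.5/8.82 = 7.66 ft/s.

V₂ = 7.66 ft/s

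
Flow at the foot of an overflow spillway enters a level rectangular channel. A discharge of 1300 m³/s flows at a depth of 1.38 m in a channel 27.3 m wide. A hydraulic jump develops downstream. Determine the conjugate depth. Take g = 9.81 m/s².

y₂ = 17.6 m

q = Q/b = 1300/27.3 = 47.6 m²/s; V₁ = q/y₁ = 34.5 m/s. Fr₁ = V₁/√(g·y₁) = 9.38.
From the momentum equation for a rectangular channel, y₂/y₁ = ½[√(1 + 8Fr₁²) − 1] = ½[√704.6 − 1] = 12.8.
y₂ = 12.8 × 1.38 = 17.6 m.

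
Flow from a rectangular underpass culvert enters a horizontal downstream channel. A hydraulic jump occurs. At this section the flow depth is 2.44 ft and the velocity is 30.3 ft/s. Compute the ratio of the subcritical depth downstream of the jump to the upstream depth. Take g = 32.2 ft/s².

y₂/y₁ = 4.36

Fr₁ = V₁/√(g·y₁) = 30.3/√(32.2×2.44) = 3.42.
Conjugate-depth relation: y₂/y₁ = ½[√(1 + 8Fr₁²) − 1] = ½[√94.48 − 1] = 4.36.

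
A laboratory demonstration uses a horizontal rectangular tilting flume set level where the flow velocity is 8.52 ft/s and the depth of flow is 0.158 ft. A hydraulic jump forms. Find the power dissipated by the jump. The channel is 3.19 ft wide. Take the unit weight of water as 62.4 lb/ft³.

P = 0.228 hp

Fr₁ = V₁/√(g·y₁) = 8.52/√(32.2×0.158) = 3.78.
By Bélanger, y₂/y₁ = ½[√(1 + 8Fr₁²) − 1] = ½[√115.1 − 1] = 4.87.
y₂ = 4.87 × 0.158 = 0.769 ft.
q = V₁·y₁ = 8.52 × 0.158 = 1.35 ft²/s. V₂ = q/y₂ = 1.35/0.769 = 1.75 ft/s. E₁ = y₁ + V₁²/2g = 1.29 ft; E₂ = y₂ + V₂²/2g = 0.816 ft. ΔE = E₁ − E₂ = 0.469 ft.
Q = q·b = 1.35 × 3.19 = 4.29 cfs. P = γ·Q·ΔE/550 = 62.4 × 4.29 × 0.469 / 550 = 0.228 hp.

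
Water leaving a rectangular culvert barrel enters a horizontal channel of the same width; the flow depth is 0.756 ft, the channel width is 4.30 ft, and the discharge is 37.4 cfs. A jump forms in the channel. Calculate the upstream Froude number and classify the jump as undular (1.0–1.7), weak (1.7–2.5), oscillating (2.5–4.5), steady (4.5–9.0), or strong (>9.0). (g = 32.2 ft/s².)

q = Q/b = 37.4/4.30 = 8.70 ft²/s; V₁ = q/y₁ = 11.5 ft/s. Fr₁ = V₁/√(g·y₁) = 2.33.
Fr₁ = 2.33 lies in the weak range.

Fr₁ = 2.33; weak jump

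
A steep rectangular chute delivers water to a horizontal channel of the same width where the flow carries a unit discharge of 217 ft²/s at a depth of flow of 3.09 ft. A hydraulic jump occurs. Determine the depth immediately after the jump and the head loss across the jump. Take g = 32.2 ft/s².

y₂ = 29.3 ft; ΔE = 49.6 ft

V₁ = q/y₁ = 217/3.09 = 70.2 ft/s. Fr₁ = V₁/√(g·y₁) = 70.2/√(32.2×3.09) = 7.04.
By Bélanger, y₂/y₁ = ½[√(1 + 8Fr₁²) − 1] = ½[√397.5 − 1] = 9.47.
y₂ = 9.47 × 3.09 = 29.3 ft.
V₂ = q/y₂ = 217/29.3 = 7.42 ft/s. E₁ = y₁ + V₁²/2g = 79.7 ft; E₂ = y₂ + V₂²/2g = 30.1 ft. ΔE = E₁ − E₂ = 49.6 ft.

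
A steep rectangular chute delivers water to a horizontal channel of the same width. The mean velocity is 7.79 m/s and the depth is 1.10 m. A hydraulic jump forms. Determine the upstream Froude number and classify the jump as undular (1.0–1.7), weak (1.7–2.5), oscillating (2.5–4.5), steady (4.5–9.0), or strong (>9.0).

Fr₁ = 2.37; weak jump

Fr₁ = V₁/√(g·y₁) = 7.79/√(9.81×1.10) = 2.37.
Fr₁ = 2.37 lies in the weak range.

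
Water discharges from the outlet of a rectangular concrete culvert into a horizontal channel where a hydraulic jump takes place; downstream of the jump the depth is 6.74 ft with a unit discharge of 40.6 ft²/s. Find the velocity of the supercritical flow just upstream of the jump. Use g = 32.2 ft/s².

V₁ = 22.8 ft/s

V₂ = q/y₂ = 40.6/6.74 = 6.02 ft/s; Fr₂ = V₂/√(g·y₂) = 0.409.
Applying the sequent-depth relation in reverse, y₁/y₂ = ½[√(1 + 8Fr₂²) − 1] = ½[√2.338 − 1] = 0.264.
y₁ = 0.264 × 6.74 = 1.78 ft.
V₁ = q/y₁ = 40.6/1.78 = 22.8 ft/s.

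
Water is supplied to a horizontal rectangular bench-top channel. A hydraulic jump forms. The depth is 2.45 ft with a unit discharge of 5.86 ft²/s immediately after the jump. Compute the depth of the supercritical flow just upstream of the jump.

y₁ = 0.315 ft

V₂ = q/y₂ = 5.86/2.45 = 2.39 ft/s; Fr₂ = V₂/√(g·y₂) = 0.269.
Since the conjugate-depth ratio holds either way, y₁/y₂ = ½[√(1 + 8Fr₂²) − 1] = ½[√1.580 − 1] = 0.129.
y₁ = 0.129 × 2.45 = 0.315 ft.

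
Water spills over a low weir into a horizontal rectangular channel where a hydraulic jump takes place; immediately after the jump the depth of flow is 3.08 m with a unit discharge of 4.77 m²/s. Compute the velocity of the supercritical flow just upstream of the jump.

V₁ = 11.1 m/s

V₂ = q/y₂ = 4.77/3.08 = 1.55 m/s; Fr₂ = V₂/√(g·y₂) = 0.282.
Applying the sequent-depth relation in reverse, y₁/y₂ = ½[√(1 + 8Fr₂²) − 1] = ½[√1.635 − 1] = 0.139.
y₁ = 0.139 × 3.08 = 0.429 m.
V₁ = q/y₁ = 4.77/0.429 = 11.1 m/s.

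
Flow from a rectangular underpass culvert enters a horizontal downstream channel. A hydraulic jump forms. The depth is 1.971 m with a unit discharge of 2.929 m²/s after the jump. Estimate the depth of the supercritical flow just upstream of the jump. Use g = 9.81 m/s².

y₁ = 0.3778 m

V₂ = q/y₂ = 2.929/1.971 = 1.486 m/s; Fr₂ = V₂/√(g·y₂) = 0.3380.
The Bélanger relation is symmetric: y₁/y₂ = ½[√(1 + 8Fr₂²) − 1] = ½[√1.9137 − 1] = 0.1917.
y₁ = 0.1917 × 1.971 = 0.3778 m.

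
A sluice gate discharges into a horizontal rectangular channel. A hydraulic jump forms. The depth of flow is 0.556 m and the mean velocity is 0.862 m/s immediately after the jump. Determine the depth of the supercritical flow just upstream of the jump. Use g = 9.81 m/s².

Fr₂ = V₂/√(g·y₂) = 0.862/√(9.81×0.556) = 0.369.
Applying the sequent-depth relation in reverse, y₁/y₂ = ½[√(1 + 8Fr₂²) − 1] = ½[√2.090 − 1] = 0.223.
y₁ = 0.223 × 0.556 = 0.124 m.

y₁ = 0.124 m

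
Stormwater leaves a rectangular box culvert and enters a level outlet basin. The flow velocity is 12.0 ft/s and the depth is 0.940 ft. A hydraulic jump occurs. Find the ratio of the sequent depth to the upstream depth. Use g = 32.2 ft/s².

Fr₁ = V₁/√(g·y₁) = 12.0/√(32.2×0.940) = 2.18.
Bélanger equation: y₂/y₁ = ½[√(1 + 8Fr₁²) − 1] = ½[√39.06 − 1] = 2.62.

y₂/y₁ = 2.62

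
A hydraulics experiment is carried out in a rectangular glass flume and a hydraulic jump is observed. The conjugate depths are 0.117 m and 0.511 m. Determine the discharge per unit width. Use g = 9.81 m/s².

For a rectangular channel the momentum equation gives q² = ½·g·y₁·y₂·(y₁ + y₂) = ½×9.81×0.117×0.511×0.628 = 0.184.
q = √0.184 = 0.429 m²/s.

q = 0.429 m²/s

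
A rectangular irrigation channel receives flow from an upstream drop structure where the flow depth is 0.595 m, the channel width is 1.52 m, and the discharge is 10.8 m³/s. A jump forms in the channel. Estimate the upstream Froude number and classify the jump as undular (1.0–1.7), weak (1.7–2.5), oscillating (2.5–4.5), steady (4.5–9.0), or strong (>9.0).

Fr₁ = 4.94; steady jump

q = Q/b = 10.8/1.52 = 7.11 m²/s; V₁ = q/y₁ = 11.9 m/s. Fr₁ = V₁/√(g·y₁) = 4.94.
Fr₁ = 4.94 lies in the steady range.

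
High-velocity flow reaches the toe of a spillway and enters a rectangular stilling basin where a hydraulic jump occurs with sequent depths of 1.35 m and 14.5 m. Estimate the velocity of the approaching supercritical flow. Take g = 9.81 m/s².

For a rectangular channel the momentum equation gives q² = ½·g·y₁·y₂·(y₁ + y₂) = ½×9.81×1.35×14.5×15.8 = 1522.
q = √1522 = 39.0 m²/s.
V₁ = q/y₁ = 39.0/1.35 = 28.9 m/s.

V₁ = 28.9 m/s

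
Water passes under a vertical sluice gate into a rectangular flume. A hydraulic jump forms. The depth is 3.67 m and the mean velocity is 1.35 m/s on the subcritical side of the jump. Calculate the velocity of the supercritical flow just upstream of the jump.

Fr₂ = V₂/√(g·y₂) = 1.35/√(9.81×3.67) = 0.225.
The Bélanger relation is symmetric: y₁/y₂ = ½[√(1 + 8Fr₂²) − 1] = ½[√1.405 − 1] = 0.0927.
y₁ = 0.0927 × 3.67 = 0.340 m.
V₁ = q/y₁ = 4.95/0.340 = 14.6 m/s.

V₁ = 14.6 m/s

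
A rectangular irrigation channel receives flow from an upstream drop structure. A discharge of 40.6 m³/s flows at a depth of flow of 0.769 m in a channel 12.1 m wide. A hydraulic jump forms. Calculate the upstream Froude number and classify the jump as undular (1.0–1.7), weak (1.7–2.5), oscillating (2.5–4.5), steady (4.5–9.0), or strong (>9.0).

q = Q/b = 40.6/12.1 = 3.36 m²/s; V₁ = q/y₁ = 4.36 m/s. Fr₁ = V₁/√(g·y₁) = 1.59.
Fr₁ = 1.59 lies in the undular range.

Fr₁ = 1.59; undular jump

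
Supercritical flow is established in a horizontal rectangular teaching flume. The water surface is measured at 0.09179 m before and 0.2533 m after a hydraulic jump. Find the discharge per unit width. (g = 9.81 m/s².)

q = 0.1984 m²/s

For a rectangular channel the momentum equation gives q² = ½·g·y₁·y₂·(y₁ + y₂) = ½×9.81×0.09179×0.2533×0.3451 = 0.03936.
q = √0.03936 = 0.1984 m²/s.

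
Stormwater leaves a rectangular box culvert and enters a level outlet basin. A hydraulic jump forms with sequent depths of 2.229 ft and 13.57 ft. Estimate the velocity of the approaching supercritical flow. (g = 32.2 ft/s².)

V₁ = 39.35 ft/s

For a rectangular channel the momentum equation gives q² = ½·g·y₁·y₂·(y₁ + y₂) = ½×32.2×2.229×13.57×15.80 = 7694.
q = √7694 = 87.71 ft²/s.
V₁ = q/y₁ = 87.71/2.229 = 39.35 ft/s.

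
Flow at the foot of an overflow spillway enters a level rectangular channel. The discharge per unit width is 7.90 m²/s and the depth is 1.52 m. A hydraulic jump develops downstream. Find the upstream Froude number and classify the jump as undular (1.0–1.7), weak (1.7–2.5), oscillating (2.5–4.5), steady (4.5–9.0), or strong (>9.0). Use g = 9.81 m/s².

Fr₁ = 1.35; undular jump

V₁ = q/y₁ = 7.90/1.52 = 5.20 m/s. Fr₁ = V₁/√(g·y₁) = 5.20/√(9.81×1.52) = 1.35.
Fr₁ = 1.35 lies in the undular range.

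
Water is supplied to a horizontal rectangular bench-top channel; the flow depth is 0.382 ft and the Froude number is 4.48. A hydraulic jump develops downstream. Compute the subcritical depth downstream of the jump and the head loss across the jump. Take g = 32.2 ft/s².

y₂ = 2.24 ft; ΔE = 1.87 ft

Fr₁ = 4.48 (given).
From the momentum equation for a rectangular channel, y₂/y₁ = ½[√(1 + 8Fr₁²) − 1] = ½[√161.6 − 1] = 5.86.
y₂ = 5.86 × 0.382 = 2.24 ft.
V₁ = Fr₁·√(g·y₁) = 4.48×√(32.2×0.382) = 15.7 ft/s; q = V₁·y₁ = 6.00 ft²/s. V₂ = q/y₂ = 6.00/2.24 = 2.68 ft/s. E₁ = y₁ + V₁²/2g = 4.22 ft; E₂ = y₂ + V₂²/2g = 2.35 ft. ΔE = E₁ − E₂ = 1.87 ft.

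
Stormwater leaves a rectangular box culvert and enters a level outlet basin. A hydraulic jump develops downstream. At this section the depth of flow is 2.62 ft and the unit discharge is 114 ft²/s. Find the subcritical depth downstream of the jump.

y₂ = 16.3 ft

V₁ = q/y₁ = 114/2.62 = 43.5 ft/s. Fr₁ = V₁/√(g·y₁) = 43.5/√(32.2×2.62) = 4.74.
From the momentum equation for a rectangular channel, y₂/y₁ = ½[√(1 + 8Fr₁²) − 1] = ½[√180.5 − 1] = 6.22.
y₂ = 6.22 × 2.62 = 16.3 ft.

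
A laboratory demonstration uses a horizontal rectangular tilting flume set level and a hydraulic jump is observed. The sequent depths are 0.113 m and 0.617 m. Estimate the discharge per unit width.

q = 0.500 m²/s

For a rectangular channel the momentum equation gives q² = ½·g·y₁·y₂·(y₁ + y₂) = ½×9.81×0.113×0.617×0.730 = 0.250.
q = √0.250 = 0.500 m²/s.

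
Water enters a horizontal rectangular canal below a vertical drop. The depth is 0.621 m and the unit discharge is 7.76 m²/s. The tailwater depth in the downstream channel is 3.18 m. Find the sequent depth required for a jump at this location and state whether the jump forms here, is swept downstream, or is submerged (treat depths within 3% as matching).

y₂ = 4.15 m; the jump is swept downstream

V₁ = q/y₁ = 7.76/0.621 = 12.5 m/s. Fr₁ = V₁/√(g·y₁) = 12.5/√(9.81×0.621) = 5.06.
By Bélanger, y₂/y₁ = ½[√(1 + 8Fr₁²) − 1] = ½[√206.1 − 1] = 6.68.
y₂ = 6.68 × 0.621 = 4.15 m.
Tailwater y_tw = 3.18 m: y_tw < y₂, so the jump is swept downstream.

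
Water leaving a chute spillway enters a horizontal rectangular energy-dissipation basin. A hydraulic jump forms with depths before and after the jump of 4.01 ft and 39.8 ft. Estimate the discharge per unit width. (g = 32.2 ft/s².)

For a rectangular channel the momentum equation gives q² = ½·g·y₁·y₂·(y₁ + y₂) = ½×32.2×4.01×39.8×43.8 = 112571.
q = √112571 = 336 ft²/s.

q = 336 ft²/s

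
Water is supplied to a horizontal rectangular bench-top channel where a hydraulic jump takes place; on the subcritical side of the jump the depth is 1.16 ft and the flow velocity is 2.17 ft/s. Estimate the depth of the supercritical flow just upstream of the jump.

Fr₂ = V₂/√(g·y₂) = 2.17/√(32.2×1.16) = 0.355.
Since the conjugate-depth ratio holds either way, y₁/y₂ = ½[√(1 + 8Fr₂²) − 1] = ½[√2.009 − 1] = 0.209.
y₁ = 0.209 × 1.16 = 0.242 ft.

y₁ = 0.242 ft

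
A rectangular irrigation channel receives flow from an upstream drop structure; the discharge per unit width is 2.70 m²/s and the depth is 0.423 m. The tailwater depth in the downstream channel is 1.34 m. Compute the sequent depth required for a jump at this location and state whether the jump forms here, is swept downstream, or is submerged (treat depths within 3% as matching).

y₂ = 1.67 m; the jump is swept downstream

V₁ = q/y₁ = 2.70/0.423 = 6.38 m/s. Fr₁ = V₁/√(g·y₁) = 6.38/√(9.81×0.423) = 3.13.
Bélanger equation: y₂/y₁ = ½[√(1 + 8Fr₁²) − 1] = ½[√79.55 − 1] = 3.96.
y₂ = 3.96 × 0.423 = 1.67 m.
Tailwater y_tw = 1.34 m: y_tw < y₂, so the jump is swept downstream.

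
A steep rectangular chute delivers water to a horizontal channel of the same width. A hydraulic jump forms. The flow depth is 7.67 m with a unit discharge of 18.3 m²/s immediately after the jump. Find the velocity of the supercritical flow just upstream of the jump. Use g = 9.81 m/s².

V₁ = 17.9 m/s

V₂ = q/y₂ = 18.3/7.67 = 2.39 m/s; Fr₂ = V₂/√(g·y₂) = 0.275.
Since the conjugate-depth ratio holds either way, y₁/y₂ = ½[√(1 + 8Fr₂²) − 1] = ½[√1.605 − 1] = 0.133.
y₁ = 0.133 × 7.67 = 1.02 m.
V₁ = q/y₁ = 18.3/1.02 = 17.9 m/s.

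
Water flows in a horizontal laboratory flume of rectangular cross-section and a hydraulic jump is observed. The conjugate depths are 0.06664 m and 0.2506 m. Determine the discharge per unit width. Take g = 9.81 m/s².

q = 0.1612 m²/s

For a rectangular channel the momentum equation gives q² = ½·g·y₁·y₂·(y₁ + y₂) = ½×9.81×0.06664×0.2506×0.3172 = 0.02599.
q = √0.02599 = 0.1612 m²/s.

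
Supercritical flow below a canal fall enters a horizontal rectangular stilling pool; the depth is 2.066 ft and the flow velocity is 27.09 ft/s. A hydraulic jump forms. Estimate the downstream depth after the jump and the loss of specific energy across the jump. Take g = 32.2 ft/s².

y₂ = 8.726 ft; ΔE = 4.097 ft

Fr₁ = V₁/√(g·y₁) = 27.09/√(32.2×2.066) = 3.321.
Bélanger equation: y₂/y₁ = ½[√(1 + 8Fr₁²) − 1] = ½[√89.251 − 1] = 4.224.
y₂ = 4.224 × 2.066 = 8.726 ft.
q = V₁·y₁ = 27.09 × 2.066 = 55.97 ft²/s. V₂ = q/y₂ = 55.97/8.726 = 6.414 ft/s. E₁ = y₁ + V₁²/2g = 13.46 ft; E₂ = y₂ + V₂²/2g = 9.365 ft. ΔE = E₁ − E₂ = 4.097 ft.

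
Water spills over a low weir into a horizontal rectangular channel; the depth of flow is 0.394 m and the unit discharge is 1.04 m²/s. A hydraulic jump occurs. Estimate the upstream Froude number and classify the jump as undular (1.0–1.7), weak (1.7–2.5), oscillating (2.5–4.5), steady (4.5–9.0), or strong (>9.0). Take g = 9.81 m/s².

V₁ = q/y₁ = 1.04/0.394 = 2.64 m/s. Fr₁ = V₁/√(g·y₁) = 2.64/√(9.81×0.394) = 1.34.
Fr₁ = 1.34 lies in the undular range.

Fr₁ = 1.34; undular jump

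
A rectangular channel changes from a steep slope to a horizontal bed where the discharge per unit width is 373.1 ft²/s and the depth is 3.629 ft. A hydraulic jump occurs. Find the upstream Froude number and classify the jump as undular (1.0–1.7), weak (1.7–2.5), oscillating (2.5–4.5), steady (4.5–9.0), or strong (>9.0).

V₁ = q/y₁ = 373.1/3.629 = 102.8 ft/s. Fr₁ = V₁/√(g·y₁) = 102.8/√(32.2×3.629) = 9.511.
Fr₁ = 9.511 lies in the strong range.

Fr₁ = 9.511; strong jump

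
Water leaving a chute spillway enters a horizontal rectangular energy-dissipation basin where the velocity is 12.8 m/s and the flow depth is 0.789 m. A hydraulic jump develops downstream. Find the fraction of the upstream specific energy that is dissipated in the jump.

Fr₁ = V₁/√(g·y₁) = 12.8/√(9.81×0.789) = 4.60.
Bélanger equation: y₂/y₁ = ½[√(1 + 8Fr₁²) − 1] = ½[√170.3 − 1] = 6.03.
y₂ = 6.03 × 0.789 = 4.75 m.
E₁ = y₁ + V₁²/2g = 9.14 m. ΔE = (y₂ − y₁)³/(4y₁y₂) = 4.16 m. ΔE/E₁ = 4.16/9.14 = 0.455.

ΔE/E₁ = 0.455 (45.5%)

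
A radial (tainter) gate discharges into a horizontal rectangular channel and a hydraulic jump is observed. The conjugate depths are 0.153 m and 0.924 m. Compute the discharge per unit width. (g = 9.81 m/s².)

q = 0.864 m²/s

For a rectangular channel the momentum equation gives q² = ½·g·y₁·y₂·(y₁ + y₂) = ½×9.81×0.153×0.924×1.08 = 0.747.
q = √0.747 = 0.864 m²/s.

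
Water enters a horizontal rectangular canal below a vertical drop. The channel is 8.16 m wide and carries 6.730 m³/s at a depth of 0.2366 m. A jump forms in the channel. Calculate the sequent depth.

q = Q/b = 6.730/8.16 = 0.8248 m²/s; V₁ = q/y₁ = 3.486 m/s. Fr₁ = V₁/√(g·y₁) = 2.288.
Sequent-depth ratio: y₂/y₁ = ½[√(1 + 8Fr₁²) − 1] = ½[√42.882 − 1] = 2.774.
y₂ = 2.774 × 0.2366 = 0.6564 m.

y₂ = 0.6564 m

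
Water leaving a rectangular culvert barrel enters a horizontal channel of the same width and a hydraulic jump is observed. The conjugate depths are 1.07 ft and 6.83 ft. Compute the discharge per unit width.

q = 30.5 ft²/s

For a rectangular channel the momentum equation gives q² = ½·g·y₁·y₂·(y₁ + y₂) = ½×32.2×1.07×6.83×7.90 = 930.
q = √930 = 30.5 ft²/s.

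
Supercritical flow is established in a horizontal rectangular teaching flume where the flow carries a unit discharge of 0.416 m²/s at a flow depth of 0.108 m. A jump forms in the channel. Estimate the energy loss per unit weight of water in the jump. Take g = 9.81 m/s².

ΔE = 0.311 m

V₁ = q/y₁ = 0.416/0.108 = 3.85 m/s. Fr₁ = V₁/√(g·y₁) = 3.85/√(9.81×0.108) = 3.74.
By Bélanger, y₂/y₁ = ½[√(1 + 8Fr₁²) − 1] = ½[√113.0 − 1] = 4.82.
y₂ = 4.82 × 0.108 = 0.520 m.
V₂ = q/y₂ = 0.416/0.520 = 0.800 m/s. E₁ = y₁ + V₁²/2g = 0.864 m; E₂ = y₂ + V₂²/2g = 0.553 m. ΔE = E₁ − E₂ = 0.311 m.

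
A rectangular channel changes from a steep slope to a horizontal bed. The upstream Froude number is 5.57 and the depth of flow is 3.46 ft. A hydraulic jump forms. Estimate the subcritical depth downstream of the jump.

Fr₁ = 5.57 (given).
Conjugate-depth relation: y₂/y₁ = ½[√(1 + 8Fr₁²) − 1] = ½[√249.2 − 1] = 7.39.
y₂ = 7.39 × 3.46 = 25.6 ft.

y₂ = 25.6 ft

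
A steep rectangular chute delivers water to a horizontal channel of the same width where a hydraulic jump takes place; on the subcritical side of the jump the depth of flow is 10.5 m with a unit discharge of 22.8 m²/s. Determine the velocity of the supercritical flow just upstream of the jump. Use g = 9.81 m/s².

V₂ = q/y₂ = 22.8/10.5 = 2.17 m/s; Fr₂ = V₂/√(g·y₂) = 0.214.
From the momentum equation (using Fr₂), y₁/y₂ = ½[√(1 + 8Fr₂²) − 1] = ½[√1.366 − 1] = 0.0844.
y₁ = 0.0844 × 10.5 = 0.886 m.
V₁ = q/y₁ = 22.8/0.886 = 25.7 m/s.

V₁ = 25.7 m/s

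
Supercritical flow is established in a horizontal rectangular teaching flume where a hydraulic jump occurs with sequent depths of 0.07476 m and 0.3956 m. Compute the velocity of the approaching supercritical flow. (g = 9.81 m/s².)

For a rectangular channel the momentum equation gives q² = ½·g·y₁·y₂·(y₁ + y₂) = ½×9.81×0.07476×0.3956×0.4704 = 0.06823.
q = √0.06823 = 0.2612 m²/s.
V₁ = q/y₁ = 0.2612/0.07476 = 3.494 m/s.

V₁ = 3.494 m/s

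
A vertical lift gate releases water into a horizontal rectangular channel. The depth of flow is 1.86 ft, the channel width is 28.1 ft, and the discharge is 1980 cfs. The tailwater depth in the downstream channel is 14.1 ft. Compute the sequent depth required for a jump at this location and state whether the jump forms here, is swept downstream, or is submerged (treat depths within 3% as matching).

y₂ = 12.0 ft; the jump is submerged

q = Q/b = 1980/28.1 = 70.5 ft²/s; V₁ = q/y₁ = 37.9 ft/s. Fr₁ = V₁/√(g·y₁) = 4.90.
Conjugate-depth relation: y₂/y₁ = ½[√(1 + 8Fr₁²) − 1] = ½[√192.7 − 1] = 6.44.
y₂ = 6.44 × 1.86 = 12.0 ft.
Tailwater y_tw = 14.1 ft: y_tw > y₂, so the jump is submerged.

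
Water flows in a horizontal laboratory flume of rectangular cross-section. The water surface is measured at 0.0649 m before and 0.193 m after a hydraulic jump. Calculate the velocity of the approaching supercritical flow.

V₁ = 1.94 m/s

For a rectangular channel the momentum equation gives q² = ½·g·y₁·y₂·(y₁ + y₂) = ½×9.81×0.0649×0.193×0.258 = 0.0158.
q = √0.0158 = 0.126 m²/s.
V₁ = q/y₁ = 0.126/0.0649 = 1.94 m/s.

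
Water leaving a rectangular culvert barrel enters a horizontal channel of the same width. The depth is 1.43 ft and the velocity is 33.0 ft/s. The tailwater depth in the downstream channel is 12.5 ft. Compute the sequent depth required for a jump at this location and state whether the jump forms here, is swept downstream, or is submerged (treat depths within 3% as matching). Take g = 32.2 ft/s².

y₂ = 9.15 ft; the jump is submerged

Fr₁ = V₁/√(g·y₁) = 33.0/√(32.2×1.43) = 4.86.
Bélanger equation: y₂/y₁ = ½[√(1 + 8Fr₁²) − 1] = ½[√190.2 − 1] = 6.40.
y₂ = 6.40 × 1.43 = 9.15 ft.
Tailwater y_tw = 12.5 ft: y_tw > y₂, so the jump is submerged.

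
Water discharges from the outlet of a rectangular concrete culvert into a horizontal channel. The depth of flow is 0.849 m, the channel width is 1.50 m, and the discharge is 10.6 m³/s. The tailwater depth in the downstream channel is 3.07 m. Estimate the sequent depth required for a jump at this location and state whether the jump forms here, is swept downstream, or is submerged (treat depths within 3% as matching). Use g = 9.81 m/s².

q = Q/b = 10.6/1.50 = 7.07 m²/s; V₁ = q/y₁ = 8.32 m/s. Fr₁ = V₁/√(g·y₁) = 2.88.
From the momentum equation for a rectangular channel, y₂/y₁ = ½[√(1 + 8Fr₁²) − 1] = ½[√67.55 − 1] = 3.61.
y₂ = 3.61 × 0.849 = 3.06 m.
Tailwater y_tw = 3.07 m: y_tw ≈ y₂, so the jump forms here.

y₂ = 3.06 m; the jump forms here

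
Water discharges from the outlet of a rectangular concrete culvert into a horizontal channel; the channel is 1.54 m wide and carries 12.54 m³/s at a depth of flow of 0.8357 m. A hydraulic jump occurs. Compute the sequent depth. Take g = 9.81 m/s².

q = Q/b = 12.54/1.54 = 8.143 m²/s; V₁ = q/y₁ = 9.744 m/s. Fr₁ = V₁/√(g·y₁) = 3.403.
Sequent-depth ratio: y₂/y₁ = ½[√(1 + 8Fr₁²) − 1] = ½[√93.645 − 1] = 4.339.
y₂ = 4.339 × 0.8357 = 3.626 m.

y₂ = 3.626 m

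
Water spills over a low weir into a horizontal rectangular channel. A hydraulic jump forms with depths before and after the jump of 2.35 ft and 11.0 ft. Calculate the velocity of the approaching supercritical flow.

For a rectangular channel the momentum equation gives q² = ½·g·y₁·y₂·(y₁ + y₂) = ½×32.2×2.35×11.0×13.3 = 5556.
q = √5556 = 74.5 ft²/s.
V₁ = q/y₁ = 74.5/2.35 = 31.7 ft/s.

V₁ = 31.7 ft/s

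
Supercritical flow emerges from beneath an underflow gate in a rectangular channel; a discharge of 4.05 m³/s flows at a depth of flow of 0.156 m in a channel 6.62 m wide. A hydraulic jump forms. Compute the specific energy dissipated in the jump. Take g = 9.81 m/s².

ΔE = 0.265 m

q = Q/b = 4.05/6.62 = 0.612 m²/s; V₁ = q/y₁ = 3.92 m/s. Fr₁ = V₁/√(g·y₁) = 3.17.
From the momentum equation for a rectangular channel, y₂/y₁ = ½[√(1 + 8Fr₁²) − 1] = ½[√81.40 − 1] = 4.01.
y₂ = 4.01 × 0.156 = 0.626 m.
Head loss: ΔE = (y₂ − y₁)³/(4y₁y₂) = (0.626 − 0.156)³/(4×0.156×0.626) = 0.104/0.390 = 0.265 m.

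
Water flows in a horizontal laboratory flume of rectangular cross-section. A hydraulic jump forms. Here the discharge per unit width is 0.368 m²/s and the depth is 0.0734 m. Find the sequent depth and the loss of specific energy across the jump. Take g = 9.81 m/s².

y₂ = 0.578 m; ΔE = 0.756 m

V₁ = q/y₁ = 0.368/0.0734 = 5.01 m/s. Fr₁ = V₁/√(g·y₁) = 5.01/√(9.81×0.0734) = 5.91.
From the momentum equation for a rectangular channel, y₂/y₁ = ½[√(1 + 8Fr₁²) − 1] = ½[√280.3 − 1] = 7.87.
y₂ = 7.87 × 0.0734 = 0.578 m.
Head loss: ΔE = (y₂ − y₁)³/(4y₁y₂) = (0.578 − 0.0734)³/(4×0.0734×0.578) = 0.128/0.170 = 0.756 m.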